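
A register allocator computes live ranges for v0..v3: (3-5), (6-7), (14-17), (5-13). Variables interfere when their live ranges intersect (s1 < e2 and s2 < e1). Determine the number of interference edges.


Check all pairs for overlapping intervals.
Two intervals (s1,e1) and (s2,e2) overlap if s1 < e2 and s2 < e1.
v0 (3-5) vs v1..v3: overlaps none -> 0
v1 (6-7) vs v2..v3: overlaps v3 -> 1
v2 (14-17) vs v3: overlaps none -> 0
Total overlapping pairs = 0 + 1 + 0 = 1

1


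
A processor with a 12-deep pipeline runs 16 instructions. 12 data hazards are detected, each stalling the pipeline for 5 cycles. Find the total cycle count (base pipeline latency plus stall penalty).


Base cycles = 12 + 16 - 1 = 27
Total stalls = 12 * 5 = 60
Total = 27 + 60 = 87

87


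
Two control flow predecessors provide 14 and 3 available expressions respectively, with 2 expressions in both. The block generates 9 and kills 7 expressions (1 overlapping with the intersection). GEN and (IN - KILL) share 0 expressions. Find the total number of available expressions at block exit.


IN = intersection of predecessors = 2
IN - KILL = 2 - 1 = 1
|OUT| = |GEN| + |IN - KILL| - |GEN ∩ (IN - KILL)| = 9 + 1 - 0 = 10

10


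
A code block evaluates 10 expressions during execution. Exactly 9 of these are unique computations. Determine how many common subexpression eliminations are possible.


CSE count = total expressions - unique expressions
= 10 - 9 = 1

1


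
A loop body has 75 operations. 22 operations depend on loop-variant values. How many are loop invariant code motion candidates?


Invariant candidates = total - loop-dependent
= 75 - 22 = 53

53


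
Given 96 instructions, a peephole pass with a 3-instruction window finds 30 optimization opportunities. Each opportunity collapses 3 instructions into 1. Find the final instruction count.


Each match removes 2 instructions.
Total removed = 30 * 2 = 60
Remaining = 96 - 60 = 36

36


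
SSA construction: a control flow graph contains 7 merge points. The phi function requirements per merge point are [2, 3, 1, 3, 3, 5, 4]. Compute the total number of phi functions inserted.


Total phi functions = sum of phi functions at each join node
= 2 + 3 + 1 + 3 + 3 + 5 + 4 = 21

21


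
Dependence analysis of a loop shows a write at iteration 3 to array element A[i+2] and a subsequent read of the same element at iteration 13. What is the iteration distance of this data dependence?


Distance = read iteration - write iteration
= 13 - 3 = 10

10


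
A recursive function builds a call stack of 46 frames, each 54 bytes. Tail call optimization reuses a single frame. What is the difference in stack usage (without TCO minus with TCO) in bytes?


Without TCO: 46 * 54 = 2484 bytes
With TCO: reuse 1 frame = 54 bytes
Savings = 2484 - 54 = 2430

2430


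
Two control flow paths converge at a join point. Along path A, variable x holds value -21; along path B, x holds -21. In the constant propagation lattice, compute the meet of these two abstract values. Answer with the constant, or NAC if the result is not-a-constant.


Meet operation: if both paths give the same constant, result is that constant; if they differ, result is NAC (not-a-constant).
Path A: -21, Path B: -21 -> equal
Result: constant -> -21

-21


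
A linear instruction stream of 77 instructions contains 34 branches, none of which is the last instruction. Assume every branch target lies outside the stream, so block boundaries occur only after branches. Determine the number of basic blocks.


With no in-sequence branch targets, the leaders are the first instruction plus the instruction after each branch.
Number of basic blocks = branches + 1
= 34 + 1 = 35

35


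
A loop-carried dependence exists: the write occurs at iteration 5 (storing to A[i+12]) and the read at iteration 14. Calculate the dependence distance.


Distance = read iteration - write iteration
= 14 - 5 = 9

9


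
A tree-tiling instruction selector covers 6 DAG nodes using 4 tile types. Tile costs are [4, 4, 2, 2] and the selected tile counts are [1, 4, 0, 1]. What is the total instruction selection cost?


Total cost = sum(count_i * cost_i)
= 1*4 + 4*4 + 0*2 + 1*2
= 22

22


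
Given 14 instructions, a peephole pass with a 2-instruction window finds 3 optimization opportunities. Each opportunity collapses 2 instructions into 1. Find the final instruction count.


Each match removes 1 instructions.
Total removed = 3 * 1 = 3
Remaining = 14 - 3 = 11

11


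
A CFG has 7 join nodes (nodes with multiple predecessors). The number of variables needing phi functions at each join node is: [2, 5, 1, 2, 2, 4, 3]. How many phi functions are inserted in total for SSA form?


Total phi functions = sum of phi functions at each join node
= 2 + 5 + 1 + 2 + 2 + 4 + 3 = 19

19


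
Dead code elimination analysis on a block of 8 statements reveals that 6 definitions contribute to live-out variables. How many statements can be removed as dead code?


Dead code = total statements - live definitions
= 8 - 6 = 2

2


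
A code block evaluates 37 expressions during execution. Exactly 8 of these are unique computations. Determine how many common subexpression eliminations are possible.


CSE count = total expressions - unique expressions
= 37 - 8 = 29

29


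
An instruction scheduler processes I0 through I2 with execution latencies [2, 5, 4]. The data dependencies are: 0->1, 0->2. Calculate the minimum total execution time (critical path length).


Compute longest path through dependency graph: dist(Ik) = max over predecessors of dist + latency(Ik).
dist(I0) = latency 2 = 2
dist(I1) = dist(I0) + 5 = 2 + 5 = 7
dist(I2) = dist(I0) + 4 = 2 + 4 = 6
Critical path = max dist = 7

7


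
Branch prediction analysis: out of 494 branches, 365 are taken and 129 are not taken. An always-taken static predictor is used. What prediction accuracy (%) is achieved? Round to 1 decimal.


Predictor: always-taken
Correct predictions = 365
Accuracy = 365 / 494 * 100 = 73.9%

73.9


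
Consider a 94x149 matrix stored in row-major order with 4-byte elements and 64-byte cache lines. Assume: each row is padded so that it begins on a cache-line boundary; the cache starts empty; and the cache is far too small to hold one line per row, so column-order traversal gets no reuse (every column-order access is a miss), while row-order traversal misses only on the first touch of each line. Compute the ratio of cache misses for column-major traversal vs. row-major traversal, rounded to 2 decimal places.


Each row occupies 149 * 4 = 596 bytes and starts on a line boundary, so it spans ceil(596 / 64) = 10 cache lines.
Row-major traversal misses (one per line touched): 94 * ceil(149 * 4 / 64) = 940
Column-major traversal misses (no reuse, every access misses): 94 * 149 = 14006
Ratio = 14006 / 940 = 14.9

14.9


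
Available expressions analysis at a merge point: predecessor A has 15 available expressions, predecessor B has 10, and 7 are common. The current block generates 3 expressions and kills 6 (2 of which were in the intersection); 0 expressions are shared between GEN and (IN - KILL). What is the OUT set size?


IN = intersection of predecessors = 7
IN - KILL = 7 - 2 = 5
|OUT| = |GEN| + |IN - KILL| - |GEN ∩ (IN - KILL)| = 3 + 5 - 0 = 8

8


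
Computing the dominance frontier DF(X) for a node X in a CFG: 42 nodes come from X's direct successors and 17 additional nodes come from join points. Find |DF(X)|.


DF(X) = direct successor contributions + join point contributions
= 42 + 17 = 59

59


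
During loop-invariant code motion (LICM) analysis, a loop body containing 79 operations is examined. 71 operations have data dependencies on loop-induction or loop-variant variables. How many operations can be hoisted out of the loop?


Invariant candidates = total - loop-dependent
= 79 - 71 = 8

8


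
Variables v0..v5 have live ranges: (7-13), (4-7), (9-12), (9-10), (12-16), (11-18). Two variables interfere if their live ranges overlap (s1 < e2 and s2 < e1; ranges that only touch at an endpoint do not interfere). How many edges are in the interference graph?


Check all pairs for overlapping intervals.
Two intervals (s1,e1) and (s2,e2) overlap if s1 < e2 and s2 < e1.
v0 (7-13) vs v1..v5: overlaps v2, v3, v4, v5 -> 4
v1 (4-7) vs v2..v5: overlaps none -> 0
v2 (9-12) vs v3..v5: overlaps v3, v5 -> 2
v3 (9-10) vs v4..v5: overlaps none -> 0
v4 (12-16) vs v5: overlaps v5 -> 1
Total overlapping pairs = 4 + 0 + 2 + 0 + 1 = 7

7


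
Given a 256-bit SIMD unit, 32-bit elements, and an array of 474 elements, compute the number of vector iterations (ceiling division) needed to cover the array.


Width = 256 / 32 = 8 elements per vector op
Iterations = ceil(474 / 8) = 60

60


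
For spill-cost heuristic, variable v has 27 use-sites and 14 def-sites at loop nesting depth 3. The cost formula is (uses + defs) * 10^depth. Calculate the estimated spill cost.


uses + defs = 27 + 14 = 41
10^3 = 1000
Spill cost = 41 * 1000 = 41000

41000


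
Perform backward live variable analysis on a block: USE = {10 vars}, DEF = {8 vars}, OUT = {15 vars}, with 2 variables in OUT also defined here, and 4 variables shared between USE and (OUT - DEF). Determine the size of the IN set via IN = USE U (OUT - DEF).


OUT - DEF: 15 - 2 = 13
|IN| = |USE| + |OUT - DEF| - |USE ∩ (OUT - DEF)| = 10 + 13 - 4 = 19

19


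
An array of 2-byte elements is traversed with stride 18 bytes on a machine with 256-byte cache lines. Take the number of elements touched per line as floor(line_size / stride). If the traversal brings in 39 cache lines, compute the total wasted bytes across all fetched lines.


Elements per line = floor(256 / 18) = 14
Bytes used per line = 14 * 2 = 28
Wasted per line = 256 - 28 = 228
Total wasted = 228 * 39 = 8892

8892


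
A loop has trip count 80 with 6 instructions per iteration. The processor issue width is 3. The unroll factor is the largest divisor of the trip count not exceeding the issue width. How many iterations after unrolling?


Largest divisor of 80 <= 3 is 2
New iterations = 80 / 2 = 40

40


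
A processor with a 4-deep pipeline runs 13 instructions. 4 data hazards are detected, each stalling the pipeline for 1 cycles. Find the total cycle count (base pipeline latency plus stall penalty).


Base cycles = 4 + 13 - 1 = 16
Total stalls = 4 * 1 = 4
Total = 16 + 4 = 20

20


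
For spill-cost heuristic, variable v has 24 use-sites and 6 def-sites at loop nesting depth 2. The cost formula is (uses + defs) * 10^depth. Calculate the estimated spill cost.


uses + defs = 24 + 6 = 30
10^2 = 100
Spill cost = 30 * 100 = 3000

3000


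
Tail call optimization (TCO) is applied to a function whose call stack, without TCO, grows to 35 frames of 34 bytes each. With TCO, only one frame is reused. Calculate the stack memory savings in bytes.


Without TCO: 35 * 34 = 1190 bytes
With TCO: reuse 1 frame = 34 bytes
Savings = 1190 - 34 = 1156

1156


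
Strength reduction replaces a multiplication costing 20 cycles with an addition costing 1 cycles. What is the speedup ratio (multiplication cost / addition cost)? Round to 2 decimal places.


Ratio = mult_cost / add_cost = 20 / 1 = 20.0

20.0


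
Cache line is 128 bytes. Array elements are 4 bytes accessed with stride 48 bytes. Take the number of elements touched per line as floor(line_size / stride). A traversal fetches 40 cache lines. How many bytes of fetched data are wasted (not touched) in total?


Elements per line = floor(128 / 48) = 2
Bytes used per line = 2 * 4 = 8
Wasted per line = 128 - 8 = 120
Total wasted = 120 * 40 = 4800

4800


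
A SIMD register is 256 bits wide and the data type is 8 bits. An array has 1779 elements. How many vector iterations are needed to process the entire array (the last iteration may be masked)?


Width = 256 / 8 = 32 elements per vector op
Iterations = ceil(1779 / 32) = 56

56


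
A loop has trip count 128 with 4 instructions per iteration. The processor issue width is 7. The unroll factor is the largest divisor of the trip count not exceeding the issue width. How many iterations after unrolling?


Largest divisor of 128 <= 7 is 4
New iterations = 128 / 4 = 32

32


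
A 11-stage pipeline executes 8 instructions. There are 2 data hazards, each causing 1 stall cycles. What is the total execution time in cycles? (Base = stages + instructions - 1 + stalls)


Base cycles = 11 + 8 - 1 = 18
Total stalls = 2 * 1 = 2
Total = 18 + 2 = 20

20


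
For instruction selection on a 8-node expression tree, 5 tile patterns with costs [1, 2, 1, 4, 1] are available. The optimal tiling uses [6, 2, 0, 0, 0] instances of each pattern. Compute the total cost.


Total cost = sum(count_i * cost_i)
= 6*1 + 2*2 + 0*1 + 0*4 + 0*1
= 10

10


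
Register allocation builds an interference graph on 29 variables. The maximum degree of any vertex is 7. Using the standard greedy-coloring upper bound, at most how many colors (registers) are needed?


Greedy coloring never needs more than (max_degree + 1) colors: when coloring a vertex, at most max_degree neighbors are already colored.
Upper bound = 7 + 1 = 8

8


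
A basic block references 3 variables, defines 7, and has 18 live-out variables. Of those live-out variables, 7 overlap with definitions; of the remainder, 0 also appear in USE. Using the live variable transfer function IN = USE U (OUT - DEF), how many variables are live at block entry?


OUT - DEF: 18 - 7 = 11
|IN| = |USE| + |OUT - DEF| - |USE ∩ (OUT - DEF)| = 3 + 11 - 0 = 14

14


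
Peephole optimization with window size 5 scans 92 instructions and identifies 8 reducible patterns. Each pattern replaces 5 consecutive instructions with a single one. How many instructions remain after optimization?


Each match removes 4 instructions.
Total removed = 8 * 4 = 32
Remaining = 92 - 32 = 60

60


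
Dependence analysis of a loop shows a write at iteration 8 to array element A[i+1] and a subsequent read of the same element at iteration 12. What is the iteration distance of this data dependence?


Distance = read iteration - write iteration
= 12 - 8 = 4

4


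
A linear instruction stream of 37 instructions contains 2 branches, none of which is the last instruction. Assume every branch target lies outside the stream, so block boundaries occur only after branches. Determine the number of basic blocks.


With no in-sequence branch targets, the leaders are the first instruction plus the instruction after each branch.
Number of basic blocks = branches + 1
= 2 + 1 = 3

3


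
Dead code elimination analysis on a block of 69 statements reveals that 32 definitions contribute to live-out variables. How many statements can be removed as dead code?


Dead code = total statements - live definitions
= 69 - 32 = 37

37


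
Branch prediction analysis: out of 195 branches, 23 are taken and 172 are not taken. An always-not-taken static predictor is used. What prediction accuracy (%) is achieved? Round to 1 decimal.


Predictor: always-not-taken
Correct predictions = 172
Accuracy = 172 / 195 * 100 = 88.2%

88.2


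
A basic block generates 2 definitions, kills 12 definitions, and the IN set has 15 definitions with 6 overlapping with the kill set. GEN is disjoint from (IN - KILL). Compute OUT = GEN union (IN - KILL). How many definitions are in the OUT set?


IN - KILL: 15 - 6 = 9 surviving definitions
OUT = GEN + surviving = 2 + 9 = 11

11


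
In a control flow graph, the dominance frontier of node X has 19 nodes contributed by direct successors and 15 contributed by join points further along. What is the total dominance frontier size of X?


DF(X) = direct successor contributions + join point contributions
= 19 + 15 = 34

34


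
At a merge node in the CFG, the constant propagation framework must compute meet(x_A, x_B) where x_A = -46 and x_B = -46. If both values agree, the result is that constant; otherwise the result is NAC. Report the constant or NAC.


Meet operation: if both paths give the same constant, result is that constant; if they differ, result is NAC (not-a-constant).
Path A: -46, Path B: -46 -> equal
Result: constant -> -46

-46


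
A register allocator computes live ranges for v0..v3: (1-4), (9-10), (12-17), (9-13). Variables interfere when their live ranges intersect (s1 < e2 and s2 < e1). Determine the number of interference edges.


Check all pairs for overlapping intervals.
Two intervals (s1,e1) and (s2,e2) overlap if s1 < e2 and s2 < e1.
v0 (1-4) vs v1..v3: overlaps none -> 0
v1 (9-10) vs v2..v3: overlaps v3 -> 1
v2 (12-17) vs v3: overlaps v3 -> 1
Total overlapping pairs = 0 + 1 + 1 = 2

2


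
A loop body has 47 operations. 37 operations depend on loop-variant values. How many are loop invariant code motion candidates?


Invariant candidates = total - loop-dependent
= 47 - 37 = 10

10


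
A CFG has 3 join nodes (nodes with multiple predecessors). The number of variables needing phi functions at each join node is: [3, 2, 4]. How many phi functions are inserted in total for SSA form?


Total phi functions = sum of phi functions at each join node
= 3 + 2 + 4 = 9

9


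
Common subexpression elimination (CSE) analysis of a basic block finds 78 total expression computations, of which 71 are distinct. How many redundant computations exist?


CSE count = total expressions - unique expressions
= 78 - 71 = 7

7


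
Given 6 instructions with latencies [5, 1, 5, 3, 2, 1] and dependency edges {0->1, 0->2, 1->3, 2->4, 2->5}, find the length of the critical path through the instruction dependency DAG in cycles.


Compute longest path through dependency graph: dist(Ik) = max over predecessors of dist + latency(Ik).
dist(I0) = latency 5 = 5
dist(I1) = dist(I0) + 1 = 5 + 1 = 6
dist(I2) = dist(I0) + 5 = 5 + 5 = 10
dist(I3) = dist(I1) + 3 = 6 + 3 = 9
dist(I4) = dist(I2) + 2 = 10 + 2 = 12
dist(I5) = dist(I2) + 1 = 10 + 1 = 11
Critical path = max dist = 12

12


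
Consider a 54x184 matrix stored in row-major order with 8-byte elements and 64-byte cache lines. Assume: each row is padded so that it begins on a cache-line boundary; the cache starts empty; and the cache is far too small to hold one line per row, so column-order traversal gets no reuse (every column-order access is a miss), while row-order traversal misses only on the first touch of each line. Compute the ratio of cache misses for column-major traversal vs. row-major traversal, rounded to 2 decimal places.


Each row occupies 184 * 8 = 1472 bytes and starts on a line boundary, so it spans ceil(1472 / 64) = 23 cache lines.
Row-major traversal misses (one per line touched): 54 * ceil(184 * 8 / 64) = 1242
Column-major traversal misses (no reuse, every access misses): 54 * 184 = 9936
Ratio = 9936 / 1242 = 8.0

8.0


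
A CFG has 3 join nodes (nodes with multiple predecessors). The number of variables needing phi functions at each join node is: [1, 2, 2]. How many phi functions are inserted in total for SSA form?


Total phi functions = sum of phi functions at each join node
= 1 + 2 + 2 = 5

5


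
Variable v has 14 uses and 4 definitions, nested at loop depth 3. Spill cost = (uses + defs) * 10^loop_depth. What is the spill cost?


uses + defs = 14 + 4 = 18
10^3 = 1000
Spill cost = 18 * 1000 = 18000

18000


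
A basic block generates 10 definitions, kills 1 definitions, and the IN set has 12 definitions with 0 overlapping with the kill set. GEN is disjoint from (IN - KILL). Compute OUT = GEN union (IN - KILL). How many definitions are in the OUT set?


IN - KILL: 12 - 0 = 12 surviving definitions
OUT = GEN + surviving = 10 + 12 = 22

22


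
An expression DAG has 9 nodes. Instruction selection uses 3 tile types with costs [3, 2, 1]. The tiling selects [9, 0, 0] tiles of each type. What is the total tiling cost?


Total cost = sum(count_i * cost_i)
= 9*3 + 0*2 + 0*1
= 27

27


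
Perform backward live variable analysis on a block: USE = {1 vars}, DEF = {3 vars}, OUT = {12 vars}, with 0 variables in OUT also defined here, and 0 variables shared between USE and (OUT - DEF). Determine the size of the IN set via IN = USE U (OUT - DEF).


OUT - DEF: 12 - 0 = 12
|IN| = |USE| + |OUT - DEF| - |USE ∩ (OUT - DEF)| = 1 + 12 - 0 = 13

13


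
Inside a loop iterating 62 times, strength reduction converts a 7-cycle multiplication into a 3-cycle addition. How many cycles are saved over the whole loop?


Per-iteration saving = 7 - 3 = 4
Total saved = 62 * 4 = 248

248


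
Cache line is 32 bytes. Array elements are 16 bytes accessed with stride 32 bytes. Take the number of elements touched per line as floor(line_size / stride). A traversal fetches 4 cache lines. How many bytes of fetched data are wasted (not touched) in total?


Elements per line = floor(32 / 32) = 1
Bytes used per line = 1 * 16 = 16
Wasted per line = 32 - 16 = 16
Total wasted = 16 * 4 = 64

64


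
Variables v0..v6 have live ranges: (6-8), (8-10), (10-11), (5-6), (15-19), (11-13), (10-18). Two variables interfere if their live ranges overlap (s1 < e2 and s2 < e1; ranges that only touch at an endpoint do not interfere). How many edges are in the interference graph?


Check all pairs for overlapping intervals.
Two intervals (s1,e1) and (s2,e2) overlap if s1 < e2 and s2 < e1.
v0 (6-8) vs v1..v6: overlaps none -> 0
v1 (8-10) vs v2..v6: overlaps none -> 0
v2 (10-11) vs v3..v6: overlaps v6 -> 1
v3 (5-6) vs v4..v6: overlaps none -> 0
v4 (15-19) vs v5..v6: overlaps v6 -> 1
v5 (11-13) vs v6: overlaps v6 -> 1
Total overlapping pairs = 0 + 0 + 1 + 0 + 1 + 1 = 3

3


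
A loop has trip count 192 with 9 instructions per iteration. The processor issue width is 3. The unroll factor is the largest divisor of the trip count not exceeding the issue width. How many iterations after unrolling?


Largest divisor of 192 <= 3 is 3
New iterations = 192 / 3 = 64

64


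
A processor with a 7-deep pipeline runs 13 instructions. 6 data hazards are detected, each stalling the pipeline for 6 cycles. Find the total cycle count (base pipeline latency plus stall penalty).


Base cycles = 7 + 13 - 1 = 19
Total stalls = 6 * 6 = 36
Total = 19 + 36 = 55

55


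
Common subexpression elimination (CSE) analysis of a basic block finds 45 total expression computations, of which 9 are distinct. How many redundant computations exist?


CSE count = total expressions - unique expressions
= 45 - 9 = 36

36


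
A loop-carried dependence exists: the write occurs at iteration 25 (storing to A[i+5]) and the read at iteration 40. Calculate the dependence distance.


Distance = read iteration - write iteration
= 40 - 25 = 15

15


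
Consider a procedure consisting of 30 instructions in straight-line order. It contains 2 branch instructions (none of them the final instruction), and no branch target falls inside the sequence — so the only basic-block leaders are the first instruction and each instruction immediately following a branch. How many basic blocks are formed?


With no in-sequence branch targets, the leaders are the first instruction plus the instruction after each branch.
Number of basic blocks = branches + 1
= 2 + 1 = 3

3


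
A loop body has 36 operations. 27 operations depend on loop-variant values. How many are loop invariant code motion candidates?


Invariant candidates = total - loop-dependent
= 36 - 27 = 9

9


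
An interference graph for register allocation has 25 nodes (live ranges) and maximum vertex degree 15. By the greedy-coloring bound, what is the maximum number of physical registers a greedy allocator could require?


Greedy coloring never needs more than (max_degree + 1) colors: when coloring a vertex, at most max_degree neighbors are already colored.
Upper bound = 15 + 1 = 16

16


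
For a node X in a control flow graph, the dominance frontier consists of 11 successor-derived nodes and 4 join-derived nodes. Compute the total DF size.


DF(X) = direct successor contributions + join point contributions
= 11 + 4 = 15

15


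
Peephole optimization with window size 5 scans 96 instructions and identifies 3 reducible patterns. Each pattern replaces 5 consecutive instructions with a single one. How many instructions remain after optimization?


Each match removes 4 instructions.
Total removed = 3 * 4 = 12
Remaining = 96 - 12 = 84

84


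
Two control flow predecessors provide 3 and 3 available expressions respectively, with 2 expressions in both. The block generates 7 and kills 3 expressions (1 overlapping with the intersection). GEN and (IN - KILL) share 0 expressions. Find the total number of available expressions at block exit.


IN = intersection of predecessors = 2
IN - KILL = 2 - 1 = 1
|OUT| = |GEN| + |IN - KILL| - |GEN ∩ (IN - KILL)| = 7 + 1 - 0 = 8

8


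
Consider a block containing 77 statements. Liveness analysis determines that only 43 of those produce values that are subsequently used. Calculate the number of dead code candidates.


Dead code = total statements - live definitions
= 77 - 43 = 34

34


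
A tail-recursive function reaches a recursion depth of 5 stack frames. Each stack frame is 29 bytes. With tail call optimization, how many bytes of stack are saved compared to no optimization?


Without TCO: 5 * 29 = 145 bytes
With TCO: reuse 1 frame = 29 bytes
Savings = 145 - 29 = 116

116


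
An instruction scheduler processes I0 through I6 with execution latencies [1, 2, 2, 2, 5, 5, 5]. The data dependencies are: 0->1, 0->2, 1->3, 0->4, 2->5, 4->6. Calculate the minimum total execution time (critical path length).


Compute longest path through dependency graph: dist(Ik) = max over predecessors of dist + latency(Ik).
dist(I0) = latency 1 = 1
dist(I1) = dist(I0) + 2 = 1 + 2 = 3
dist(I2) = dist(I0) + 2 = 1 + 2 = 3
dist(I3) = dist(I1) + 2 = 3 + 2 = 5
dist(I4) = dist(I0) + 5 = 1 + 5 = 6
dist(I5) = dist(I2) + 5 = 3 + 5 = 8
dist(I6) = dist(I4) + 5 = 6 + 5 = 11
Critical path = max dist = 11

11


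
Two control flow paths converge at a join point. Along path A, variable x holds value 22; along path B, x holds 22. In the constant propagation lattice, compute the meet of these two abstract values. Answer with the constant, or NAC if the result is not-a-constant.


Meet operation: if both paths give the same constant, result is that constant; if they differ, result is NAC (not-a-constant).
Path A: 22, Path B: 22 -> equal
Result: constant -> 22

22


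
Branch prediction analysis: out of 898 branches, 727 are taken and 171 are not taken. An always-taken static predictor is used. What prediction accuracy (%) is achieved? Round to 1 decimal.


Predictor: always-taken
Correct predictions = 727
Accuracy = 727 / 898 * 100 = 81.0%

81.0


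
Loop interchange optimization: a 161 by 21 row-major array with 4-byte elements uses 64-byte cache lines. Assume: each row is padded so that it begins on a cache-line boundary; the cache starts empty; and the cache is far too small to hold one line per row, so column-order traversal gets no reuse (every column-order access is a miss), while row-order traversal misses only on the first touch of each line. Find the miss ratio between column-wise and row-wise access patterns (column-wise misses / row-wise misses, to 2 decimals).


Each row occupies 21 * 4 = 84 bytes and starts on a line boundary, so it spans ceil(84 / 64) = 2 cache lines.
Row-major traversal misses (one per line touched): 161 * ceil(21 * 4 / 64) = 322
Column-major traversal misses (no reuse, every access misses): 161 * 21 = 3381
Ratio = 3381 / 322 = 10.5

10.5


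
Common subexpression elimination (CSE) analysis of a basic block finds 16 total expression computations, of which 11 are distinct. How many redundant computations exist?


CSE count = total expressions - unique expressions
= 16 - 11 = 5

5


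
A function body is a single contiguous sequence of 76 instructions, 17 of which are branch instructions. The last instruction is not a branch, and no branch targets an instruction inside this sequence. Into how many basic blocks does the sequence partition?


With no in-sequence branch targets, the leaders are the first instruction plus the instruction after each branch.
Number of basic blocks = branches + 1
= 17 + 1 = 18

18


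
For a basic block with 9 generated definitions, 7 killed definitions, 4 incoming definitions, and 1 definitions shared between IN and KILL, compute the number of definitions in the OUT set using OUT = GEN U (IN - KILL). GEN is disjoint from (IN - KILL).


IN - KILL: 4 - 1 = 3 surviving definitions
OUT = GEN + surviving = 9 + 3 = 12

12


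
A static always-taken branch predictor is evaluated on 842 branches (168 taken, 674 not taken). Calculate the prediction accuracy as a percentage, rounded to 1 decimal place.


Predictor: always-taken
Correct predictions = 168
Accuracy = 168 / 842 * 100 = 20.0%

20.0


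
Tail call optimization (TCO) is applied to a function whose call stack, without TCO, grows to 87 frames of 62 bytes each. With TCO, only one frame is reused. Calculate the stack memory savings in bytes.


Without TCO: 87 * 62 = 5394 bytes
With TCO: reuse 1 frame = 62 bytes
Savings = 5394 - 62 = 5332

5332


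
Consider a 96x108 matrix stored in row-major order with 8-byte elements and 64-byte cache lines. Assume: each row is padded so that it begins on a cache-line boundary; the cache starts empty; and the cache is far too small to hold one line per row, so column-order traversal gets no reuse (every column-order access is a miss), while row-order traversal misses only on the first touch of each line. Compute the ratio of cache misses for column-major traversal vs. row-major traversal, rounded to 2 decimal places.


Each row occupies 108 * 8 = 864 bytes and starts on a line boundary, so it spans ceil(864 / 64) = 14 cache lines.
Row-major traversal misses (one per line touched): 96 * ceil(108 * 8 / 64) = 1344
Column-major traversal misses (no reuse, every access misses): 96 * 108 = 10368
Ratio = 10368 / 1344 = 7.71

7.71


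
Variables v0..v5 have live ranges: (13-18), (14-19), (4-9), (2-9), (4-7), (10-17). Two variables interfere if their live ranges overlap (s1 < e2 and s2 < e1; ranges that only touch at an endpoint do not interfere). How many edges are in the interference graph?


Check all pairs for overlapping intervals.
Two intervals (s1,e1) and (s2,e2) overlap if s1 < e2 and s2 < e1.
v0 (13-18) vs v1..v5: overlaps v1, v5 -> 2
v1 (14-19) vs v2..v5: overlaps v5 -> 1
v2 (4-9) vs v3..v5: overlaps v3, v4 -> 2
v3 (2-9) vs v4..v5: overlaps v4 -> 1
v4 (4-7) vs v5: overlaps none -> 0
Total overlapping pairs = 2 + 1 + 2 + 1 + 0 = 6

6


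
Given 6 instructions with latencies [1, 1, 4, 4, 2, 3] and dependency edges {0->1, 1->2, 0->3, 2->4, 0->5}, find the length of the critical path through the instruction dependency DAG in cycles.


Compute longest path through dependency graph: dist(Ik) = max over predecessors of dist + latency(Ik).
dist(I0) = latency 1 = 1
dist(I1) = dist(I0) + 1 = 1 + 1 = 2
dist(I2) = dist(I1) + 4 = 2 + 4 = 6
dist(I3) = dist(I0) + 4 = 1 + 4 = 5
dist(I4) = dist(I2) + 2 = 6 + 2 = 8
dist(I5) = dist(I0) + 3 = 1 + 3 = 4
Critical path = max dist = 8

8


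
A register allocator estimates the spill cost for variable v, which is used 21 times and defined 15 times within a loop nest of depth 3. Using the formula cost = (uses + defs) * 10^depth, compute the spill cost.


uses + defs = 21 + 15 = 36
10^3 = 1000
Spill cost = 36 * 1000 = 36000

36000


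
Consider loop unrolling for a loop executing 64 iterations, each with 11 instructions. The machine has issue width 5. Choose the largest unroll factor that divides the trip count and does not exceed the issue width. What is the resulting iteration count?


Largest divisor of 64 <= 5 is 4
New iterations = 64 / 4 = 16

16


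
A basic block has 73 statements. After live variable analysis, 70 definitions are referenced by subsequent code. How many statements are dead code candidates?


Dead code = total statements - live definitions
= 73 - 70 = 3

3


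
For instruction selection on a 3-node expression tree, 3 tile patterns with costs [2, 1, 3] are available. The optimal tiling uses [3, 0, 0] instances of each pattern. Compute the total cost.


Total cost = sum(count_i * cost_i)
= 3*2 + 0*1 + 0*3
= 6

6


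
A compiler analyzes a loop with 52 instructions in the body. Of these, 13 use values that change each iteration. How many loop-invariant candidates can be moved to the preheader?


Invariant candidates = total - loop-dependent
= 52 - 13 = 39

39


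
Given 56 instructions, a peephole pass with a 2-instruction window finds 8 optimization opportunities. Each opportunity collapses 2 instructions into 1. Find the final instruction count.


Each match removes 1 instructions.
Total removed = 8 * 1 = 8
Remaining = 56 - 8 = 48

48


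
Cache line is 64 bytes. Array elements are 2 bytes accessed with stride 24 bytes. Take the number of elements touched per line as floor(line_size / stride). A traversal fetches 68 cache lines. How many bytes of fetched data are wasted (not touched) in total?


Elements per line = floor(64 / 24) = 2
Bytes used per line = 2 * 2 = 4
Wasted per line = 64 - 4 = 60
Total wasted = 60 * 68 = 4080

4080


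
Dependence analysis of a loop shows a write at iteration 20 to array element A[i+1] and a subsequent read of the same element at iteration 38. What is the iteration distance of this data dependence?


Distance = read iteration - write iteration
= 38 - 20 = 18

18


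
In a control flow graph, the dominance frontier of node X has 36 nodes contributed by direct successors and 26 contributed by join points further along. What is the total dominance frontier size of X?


DF(X) = direct successor contributions + join point contributions
= 36 + 26 = 62

62


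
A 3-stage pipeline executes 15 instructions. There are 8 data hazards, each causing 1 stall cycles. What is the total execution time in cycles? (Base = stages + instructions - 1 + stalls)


Base cycles = 3 + 15 - 1 = 17
Total stalls = 8 * 1 = 8
Total = 17 + 8 = 25

25


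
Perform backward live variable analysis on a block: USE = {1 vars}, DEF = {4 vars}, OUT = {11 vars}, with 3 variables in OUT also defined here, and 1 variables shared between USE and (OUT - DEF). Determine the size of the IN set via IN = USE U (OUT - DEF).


OUT - DEF: 11 - 3 = 8
|IN| = |USE| + |OUT - DEF| - |USE ∩ (OUT - DEF)| = 1 + 8 - 1 = 8

8


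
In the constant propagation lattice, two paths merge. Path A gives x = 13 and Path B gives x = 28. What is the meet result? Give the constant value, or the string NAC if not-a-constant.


Meet operation: if both paths give the same constant, result is that constant; if they differ, result is NAC (not-a-constant).
Path A: 13, Path B: 28 -> differ
Result: not-a-constant -> NAC

NAC


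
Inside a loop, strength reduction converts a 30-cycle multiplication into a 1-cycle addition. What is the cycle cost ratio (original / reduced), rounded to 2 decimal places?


Ratio = mult_cost / add_cost = 30 / 1 = 30.0

30.0


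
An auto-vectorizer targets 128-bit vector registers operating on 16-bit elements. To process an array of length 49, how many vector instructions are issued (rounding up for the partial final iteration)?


Width = 128 / 16 = 8 elements per vector op
Iterations = ceil(49 / 8) = 7

7


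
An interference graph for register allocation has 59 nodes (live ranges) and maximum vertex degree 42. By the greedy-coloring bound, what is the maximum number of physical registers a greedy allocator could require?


Greedy coloring never needs more than (max_degree + 1) colors: when coloring a vertex, at most max_degree neighbors are already colored.
Upper bound = 42 + 1 = 43

43


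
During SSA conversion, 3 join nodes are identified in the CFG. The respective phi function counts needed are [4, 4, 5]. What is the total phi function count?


Total phi functions = sum of phi functions at each join node
= 4 + 4 + 5 = 13

13


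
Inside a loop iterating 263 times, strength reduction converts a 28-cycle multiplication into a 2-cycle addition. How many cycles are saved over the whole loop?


Per-iteration saving = 28 - 2 = 26
Total saved = 263 * 26 = 6838

6838


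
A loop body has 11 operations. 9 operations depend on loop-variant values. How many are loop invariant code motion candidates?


Invariant candidates = total - loop-dependent
= 11 - 9 = 2

2


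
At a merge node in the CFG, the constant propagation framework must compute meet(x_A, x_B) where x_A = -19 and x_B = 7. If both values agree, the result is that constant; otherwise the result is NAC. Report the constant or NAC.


Meet operation: if both paths give the same constant, result is that constant; if they differ, result is NAC (not-a-constant).
Path A: -19, Path B: 7 -> differ
Result: not-a-constant -> NAC

NAC


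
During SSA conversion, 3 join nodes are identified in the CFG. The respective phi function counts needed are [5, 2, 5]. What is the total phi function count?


Total phi functions = sum of phi functions at each join node
= 5 + 2 + 5 = 12

12


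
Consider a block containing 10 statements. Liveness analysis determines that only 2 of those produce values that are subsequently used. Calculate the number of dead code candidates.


Dead code = total statements - live definitions
= 10 - 2 = 8

8


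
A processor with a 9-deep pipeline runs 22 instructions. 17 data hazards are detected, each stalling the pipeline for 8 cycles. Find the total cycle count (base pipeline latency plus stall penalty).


Base cycles = 9 + 22 - 1 = 30
Total stalls = 17 * 8 = 136
Total = 30 + 136 = 166

166


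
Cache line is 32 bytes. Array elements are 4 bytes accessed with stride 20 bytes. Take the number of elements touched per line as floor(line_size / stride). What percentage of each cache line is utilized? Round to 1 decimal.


Elements per cache line = floor(32 / 20) = 1
Bytes used = 1 * 4 = 4
Utilization = 4 / 32 * 100 = 12.5%

12.5


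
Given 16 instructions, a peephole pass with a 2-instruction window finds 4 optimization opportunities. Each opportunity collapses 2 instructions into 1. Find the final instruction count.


Each match removes 1 instructions.
Total removed = 4 * 1 = 4
Remaining = 16 - 4 = 12

12


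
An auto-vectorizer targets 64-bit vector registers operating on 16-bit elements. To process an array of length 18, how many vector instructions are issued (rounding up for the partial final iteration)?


Width = 64 / 16 = 4 elements per vector op
Iterations = ceil(18 / 4) = 5

5


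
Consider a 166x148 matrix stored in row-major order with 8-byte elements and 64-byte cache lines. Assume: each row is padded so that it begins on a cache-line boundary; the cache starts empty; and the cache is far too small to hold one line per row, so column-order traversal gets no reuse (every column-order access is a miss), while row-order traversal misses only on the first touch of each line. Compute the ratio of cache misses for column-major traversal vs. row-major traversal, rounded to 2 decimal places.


Each row occupies 148 * 8 = 1184 bytes and starts on a line boundary, so it spans ceil(1184 / 64) = 19 cache lines.
Row-major traversal misses (one per line touched): 166 * ceil(148 * 8 / 64) = 3154
Column-major traversal misses (no reuse, every access misses): 166 * 148 = 24568
Ratio = 24568 / 3154 = 7.79

7.79


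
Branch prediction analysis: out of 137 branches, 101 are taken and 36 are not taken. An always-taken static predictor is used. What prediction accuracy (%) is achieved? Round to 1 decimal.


Predictor: always-taken
Correct predictions = 101
Accuracy = 101 / 137 * 100 = 73.7%

73.7


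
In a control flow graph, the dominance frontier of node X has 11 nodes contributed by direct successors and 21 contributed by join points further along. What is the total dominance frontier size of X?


DF(X) = direct successor contributions + join point contributions
= 11 + 21 = 32

32
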